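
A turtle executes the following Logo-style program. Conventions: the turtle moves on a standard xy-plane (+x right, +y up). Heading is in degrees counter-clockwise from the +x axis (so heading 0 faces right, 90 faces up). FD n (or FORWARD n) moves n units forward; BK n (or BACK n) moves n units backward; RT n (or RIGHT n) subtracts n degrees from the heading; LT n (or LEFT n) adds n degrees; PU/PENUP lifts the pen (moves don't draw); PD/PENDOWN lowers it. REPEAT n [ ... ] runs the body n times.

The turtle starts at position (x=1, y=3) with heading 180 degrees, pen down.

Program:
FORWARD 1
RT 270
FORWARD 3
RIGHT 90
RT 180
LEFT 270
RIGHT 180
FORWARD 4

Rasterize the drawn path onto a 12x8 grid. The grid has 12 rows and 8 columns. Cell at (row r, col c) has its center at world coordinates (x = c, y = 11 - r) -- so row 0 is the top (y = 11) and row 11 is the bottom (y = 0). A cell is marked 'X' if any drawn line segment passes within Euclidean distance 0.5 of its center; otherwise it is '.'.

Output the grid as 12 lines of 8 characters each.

Answer: ........
........
........
........
........
........
........
X.......
XX......
X.......
X.......
X.......

Derivation:
Segment 0: (1,3) -> (0,3)
Segment 1: (0,3) -> (0,0)
Segment 2: (0,0) -> (-0,4)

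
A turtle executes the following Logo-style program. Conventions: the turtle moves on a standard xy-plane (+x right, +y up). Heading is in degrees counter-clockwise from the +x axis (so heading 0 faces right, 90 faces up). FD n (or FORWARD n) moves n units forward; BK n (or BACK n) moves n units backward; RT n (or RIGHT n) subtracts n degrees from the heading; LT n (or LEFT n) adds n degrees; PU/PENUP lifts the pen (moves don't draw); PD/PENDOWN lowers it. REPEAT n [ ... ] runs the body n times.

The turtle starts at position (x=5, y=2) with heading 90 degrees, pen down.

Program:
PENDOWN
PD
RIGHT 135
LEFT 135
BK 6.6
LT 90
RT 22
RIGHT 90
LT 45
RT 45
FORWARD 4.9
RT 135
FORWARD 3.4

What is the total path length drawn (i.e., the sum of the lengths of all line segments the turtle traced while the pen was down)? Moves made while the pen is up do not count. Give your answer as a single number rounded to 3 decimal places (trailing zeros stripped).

Executing turtle program step by step:
Start: pos=(5,2), heading=90, pen down
PD: pen down
PD: pen down
RT 135: heading 90 -> 315
LT 135: heading 315 -> 90
BK 6.6: (5,2) -> (5,-4.6) [heading=90, draw]
LT 90: heading 90 -> 180
RT 22: heading 180 -> 158
RT 90: heading 158 -> 68
LT 45: heading 68 -> 113
RT 45: heading 113 -> 68
FD 4.9: (5,-4.6) -> (6.836,-0.057) [heading=68, draw]
RT 135: heading 68 -> 293
FD 3.4: (6.836,-0.057) -> (8.164,-3.187) [heading=293, draw]
Final: pos=(8.164,-3.187), heading=293, 3 segment(s) drawn

Segment lengths:
  seg 1: (5,2) -> (5,-4.6), length = 6.6
  seg 2: (5,-4.6) -> (6.836,-0.057), length = 4.9
  seg 3: (6.836,-0.057) -> (8.164,-3.187), length = 3.4
Total = 14.9

Answer: 14.9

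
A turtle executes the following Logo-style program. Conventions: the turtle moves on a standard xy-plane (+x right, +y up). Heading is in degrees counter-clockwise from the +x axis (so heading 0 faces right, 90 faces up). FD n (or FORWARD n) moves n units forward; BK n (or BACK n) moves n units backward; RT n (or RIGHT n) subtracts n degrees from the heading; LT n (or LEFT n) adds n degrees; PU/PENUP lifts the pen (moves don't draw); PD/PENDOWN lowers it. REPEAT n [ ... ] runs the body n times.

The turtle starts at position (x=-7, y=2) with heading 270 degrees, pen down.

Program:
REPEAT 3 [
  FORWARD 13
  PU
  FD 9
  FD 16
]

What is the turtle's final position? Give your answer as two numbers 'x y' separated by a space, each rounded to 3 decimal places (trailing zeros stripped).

Answer: -7 -112

Derivation:
Executing turtle program step by step:
Start: pos=(-7,2), heading=270, pen down
REPEAT 3 [
  -- iteration 1/3 --
  FD 13: (-7,2) -> (-7,-11) [heading=270, draw]
  PU: pen up
  FD 9: (-7,-11) -> (-7,-20) [heading=270, move]
  FD 16: (-7,-20) -> (-7,-36) [heading=270, move]
  -- iteration 2/3 --
  FD 13: (-7,-36) -> (-7,-49) [heading=270, move]
  PU: pen up
  FD 9: (-7,-49) -> (-7,-58) [heading=270, move]
  FD 16: (-7,-58) -> (-7,-74) [heading=270, move]
  -- iteration 3/3 --
  FD 13: (-7,-74) -> (-7,-87) [heading=270, move]
  PU: pen up
  FD 9: (-7,-87) -> (-7,-96) [heading=270, move]
  FD 16: (-7,-96) -> (-7,-112) [heading=270, move]
]
Final: pos=(-7,-112), heading=270, 1 segment(s) drawn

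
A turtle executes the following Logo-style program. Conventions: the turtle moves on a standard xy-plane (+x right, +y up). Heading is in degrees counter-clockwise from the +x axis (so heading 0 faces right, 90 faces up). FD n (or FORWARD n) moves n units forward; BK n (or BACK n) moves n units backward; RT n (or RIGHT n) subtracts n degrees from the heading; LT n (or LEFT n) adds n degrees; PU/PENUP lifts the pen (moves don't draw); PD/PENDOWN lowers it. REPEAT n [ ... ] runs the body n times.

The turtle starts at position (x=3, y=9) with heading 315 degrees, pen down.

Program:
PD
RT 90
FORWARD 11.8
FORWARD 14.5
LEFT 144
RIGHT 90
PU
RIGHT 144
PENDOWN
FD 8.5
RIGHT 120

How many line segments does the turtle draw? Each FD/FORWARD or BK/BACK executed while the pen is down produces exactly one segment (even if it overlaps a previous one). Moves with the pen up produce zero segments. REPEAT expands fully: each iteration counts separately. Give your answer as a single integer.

Executing turtle program step by step:
Start: pos=(3,9), heading=315, pen down
PD: pen down
RT 90: heading 315 -> 225
FD 11.8: (3,9) -> (-5.344,0.656) [heading=225, draw]
FD 14.5: (-5.344,0.656) -> (-15.597,-9.597) [heading=225, draw]
LT 144: heading 225 -> 9
RT 90: heading 9 -> 279
PU: pen up
RT 144: heading 279 -> 135
PD: pen down
FD 8.5: (-15.597,-9.597) -> (-21.607,-3.587) [heading=135, draw]
RT 120: heading 135 -> 15
Final: pos=(-21.607,-3.587), heading=15, 3 segment(s) drawn
Segments drawn: 3

Answer: 3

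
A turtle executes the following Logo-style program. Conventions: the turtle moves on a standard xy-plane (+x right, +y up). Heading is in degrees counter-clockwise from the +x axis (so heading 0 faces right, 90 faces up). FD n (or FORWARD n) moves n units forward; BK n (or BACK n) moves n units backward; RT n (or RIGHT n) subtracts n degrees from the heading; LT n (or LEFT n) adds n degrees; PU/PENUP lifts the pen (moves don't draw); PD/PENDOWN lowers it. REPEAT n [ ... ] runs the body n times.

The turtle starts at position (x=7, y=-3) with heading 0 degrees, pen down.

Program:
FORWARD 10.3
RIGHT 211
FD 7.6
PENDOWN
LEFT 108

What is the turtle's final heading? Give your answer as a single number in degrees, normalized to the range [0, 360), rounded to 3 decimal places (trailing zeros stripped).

Executing turtle program step by step:
Start: pos=(7,-3), heading=0, pen down
FD 10.3: (7,-3) -> (17.3,-3) [heading=0, draw]
RT 211: heading 0 -> 149
FD 7.6: (17.3,-3) -> (10.786,0.914) [heading=149, draw]
PD: pen down
LT 108: heading 149 -> 257
Final: pos=(10.786,0.914), heading=257, 2 segment(s) drawn

Answer: 257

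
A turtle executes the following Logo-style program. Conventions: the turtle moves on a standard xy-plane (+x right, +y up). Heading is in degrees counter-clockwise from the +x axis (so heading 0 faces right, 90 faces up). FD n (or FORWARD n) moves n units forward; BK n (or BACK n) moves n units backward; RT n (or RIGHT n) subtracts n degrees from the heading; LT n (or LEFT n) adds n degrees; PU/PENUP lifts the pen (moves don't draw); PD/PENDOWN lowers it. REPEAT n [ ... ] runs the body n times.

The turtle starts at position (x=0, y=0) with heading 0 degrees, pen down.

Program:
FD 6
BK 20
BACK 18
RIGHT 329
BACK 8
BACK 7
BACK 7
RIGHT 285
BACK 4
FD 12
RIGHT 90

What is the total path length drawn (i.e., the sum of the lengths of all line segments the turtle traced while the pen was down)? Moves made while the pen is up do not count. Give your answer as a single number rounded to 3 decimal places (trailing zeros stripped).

Executing turtle program step by step:
Start: pos=(0,0), heading=0, pen down
FD 6: (0,0) -> (6,0) [heading=0, draw]
BK 20: (6,0) -> (-14,0) [heading=0, draw]
BK 18: (-14,0) -> (-32,0) [heading=0, draw]
RT 329: heading 0 -> 31
BK 8: (-32,0) -> (-38.857,-4.12) [heading=31, draw]
BK 7: (-38.857,-4.12) -> (-44.858,-7.726) [heading=31, draw]
BK 7: (-44.858,-7.726) -> (-50.858,-11.331) [heading=31, draw]
RT 285: heading 31 -> 106
BK 4: (-50.858,-11.331) -> (-49.755,-15.176) [heading=106, draw]
FD 12: (-49.755,-15.176) -> (-53.063,-3.641) [heading=106, draw]
RT 90: heading 106 -> 16
Final: pos=(-53.063,-3.641), heading=16, 8 segment(s) drawn

Segment lengths:
  seg 1: (0,0) -> (6,0), length = 6
  seg 2: (6,0) -> (-14,0), length = 20
  seg 3: (-14,0) -> (-32,0), length = 18
  seg 4: (-32,0) -> (-38.857,-4.12), length = 8
  seg 5: (-38.857,-4.12) -> (-44.858,-7.726), length = 7
  seg 6: (-44.858,-7.726) -> (-50.858,-11.331), length = 7
  seg 7: (-50.858,-11.331) -> (-49.755,-15.176), length = 4
  seg 8: (-49.755,-15.176) -> (-53.063,-3.641), length = 12
Total = 82

Answer: 82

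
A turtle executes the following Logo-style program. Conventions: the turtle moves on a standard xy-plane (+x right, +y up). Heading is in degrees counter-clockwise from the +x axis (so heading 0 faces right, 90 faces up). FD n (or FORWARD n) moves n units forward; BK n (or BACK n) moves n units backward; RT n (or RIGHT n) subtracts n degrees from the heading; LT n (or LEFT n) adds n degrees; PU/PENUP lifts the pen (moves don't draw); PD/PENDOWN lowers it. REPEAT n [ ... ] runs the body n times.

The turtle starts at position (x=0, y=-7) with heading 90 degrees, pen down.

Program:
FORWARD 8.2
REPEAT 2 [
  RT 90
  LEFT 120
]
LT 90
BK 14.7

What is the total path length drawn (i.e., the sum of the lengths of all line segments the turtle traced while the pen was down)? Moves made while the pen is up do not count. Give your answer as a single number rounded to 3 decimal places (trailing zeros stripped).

Executing turtle program step by step:
Start: pos=(0,-7), heading=90, pen down
FD 8.2: (0,-7) -> (0,1.2) [heading=90, draw]
REPEAT 2 [
  -- iteration 1/2 --
  RT 90: heading 90 -> 0
  LT 120: heading 0 -> 120
  -- iteration 2/2 --
  RT 90: heading 120 -> 30
  LT 120: heading 30 -> 150
]
LT 90: heading 150 -> 240
BK 14.7: (0,1.2) -> (7.35,13.931) [heading=240, draw]
Final: pos=(7.35,13.931), heading=240, 2 segment(s) drawn

Segment lengths:
  seg 1: (0,-7) -> (0,1.2), length = 8.2
  seg 2: (0,1.2) -> (7.35,13.931), length = 14.7
Total = 22.9

Answer: 22.9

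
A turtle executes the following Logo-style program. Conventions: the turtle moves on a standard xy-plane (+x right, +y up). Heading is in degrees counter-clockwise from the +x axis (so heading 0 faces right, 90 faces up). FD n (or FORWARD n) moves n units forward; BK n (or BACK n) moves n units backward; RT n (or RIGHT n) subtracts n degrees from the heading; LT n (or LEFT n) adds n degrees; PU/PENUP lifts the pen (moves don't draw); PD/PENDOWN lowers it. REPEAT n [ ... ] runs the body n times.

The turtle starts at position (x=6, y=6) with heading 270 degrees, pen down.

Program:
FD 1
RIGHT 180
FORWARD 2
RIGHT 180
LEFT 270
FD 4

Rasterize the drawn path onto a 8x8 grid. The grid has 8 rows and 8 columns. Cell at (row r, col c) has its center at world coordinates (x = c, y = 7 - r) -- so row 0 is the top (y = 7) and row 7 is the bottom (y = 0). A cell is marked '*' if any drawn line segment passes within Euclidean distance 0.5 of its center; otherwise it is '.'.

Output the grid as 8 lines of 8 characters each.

Segment 0: (6,6) -> (6,5)
Segment 1: (6,5) -> (6,7)
Segment 2: (6,7) -> (2,7)

Answer: ..*****.
......*.
......*.
........
........
........
........
........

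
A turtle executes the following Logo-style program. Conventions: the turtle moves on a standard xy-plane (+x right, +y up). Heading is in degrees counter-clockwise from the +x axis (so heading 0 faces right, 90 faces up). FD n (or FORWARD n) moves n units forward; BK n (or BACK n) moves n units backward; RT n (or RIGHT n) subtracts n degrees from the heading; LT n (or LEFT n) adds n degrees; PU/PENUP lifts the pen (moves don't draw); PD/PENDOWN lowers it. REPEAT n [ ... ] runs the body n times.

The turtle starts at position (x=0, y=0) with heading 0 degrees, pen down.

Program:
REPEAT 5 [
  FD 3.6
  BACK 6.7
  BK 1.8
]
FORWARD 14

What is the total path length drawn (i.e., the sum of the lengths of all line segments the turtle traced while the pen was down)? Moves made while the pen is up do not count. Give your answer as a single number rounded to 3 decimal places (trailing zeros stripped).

Executing turtle program step by step:
Start: pos=(0,0), heading=0, pen down
REPEAT 5 [
  -- iteration 1/5 --
  FD 3.6: (0,0) -> (3.6,0) [heading=0, draw]
  BK 6.7: (3.6,0) -> (-3.1,0) [heading=0, draw]
  BK 1.8: (-3.1,0) -> (-4.9,0) [heading=0, draw]
  -- iteration 2/5 --
  FD 3.6: (-4.9,0) -> (-1.3,0) [heading=0, draw]
  BK 6.7: (-1.3,0) -> (-8,0) [heading=0, draw]
  BK 1.8: (-8,0) -> (-9.8,0) [heading=0, draw]
  -- iteration 3/5 --
  FD 3.6: (-9.8,0) -> (-6.2,0) [heading=0, draw]
  BK 6.7: (-6.2,0) -> (-12.9,0) [heading=0, draw]
  BK 1.8: (-12.9,0) -> (-14.7,0) [heading=0, draw]
  -- iteration 4/5 --
  FD 3.6: (-14.7,0) -> (-11.1,0) [heading=0, draw]
  BK 6.7: (-11.1,0) -> (-17.8,0) [heading=0, draw]
  BK 1.8: (-17.8,0) -> (-19.6,0) [heading=0, draw]
  -- iteration 5/5 --
  FD 3.6: (-19.6,0) -> (-16,0) [heading=0, draw]
  BK 6.7: (-16,0) -> (-22.7,0) [heading=0, draw]
  BK 1.8: (-22.7,0) -> (-24.5,0) [heading=0, draw]
]
FD 14: (-24.5,0) -> (-10.5,0) [heading=0, draw]
Final: pos=(-10.5,0), heading=0, 16 segment(s) drawn

Segment lengths:
  seg 1: (0,0) -> (3.6,0), length = 3.6
  seg 2: (3.6,0) -> (-3.1,0), length = 6.7
  seg 3: (-3.1,0) -> (-4.9,0), length = 1.8
  seg 4: (-4.9,0) -> (-1.3,0), length = 3.6
  seg 5: (-1.3,0) -> (-8,0), length = 6.7
  seg 6: (-8,0) -> (-9.8,0), length = 1.8
  seg 7: (-9.8,0) -> (-6.2,0), length = 3.6
  seg 8: (-6.2,0) -> (-12.9,0), length = 6.7
  seg 9: (-12.9,0) -> (-14.7,0), length = 1.8
  seg 10: (-14.7,0) -> (-11.1,0), length = 3.6
  seg 11: (-11.1,0) -> (-17.8,0), length = 6.7
  seg 12: (-17.8,0) -> (-19.6,0), length = 1.8
  seg 13: (-19.6,0) -> (-16,0), length = 3.6
  seg 14: (-16,0) -> (-22.7,0), length = 6.7
  seg 15: (-22.7,0) -> (-24.5,0), length = 1.8
  seg 16: (-24.5,0) -> (-10.5,0), length = 14
Total = 74.5

Answer: 74.5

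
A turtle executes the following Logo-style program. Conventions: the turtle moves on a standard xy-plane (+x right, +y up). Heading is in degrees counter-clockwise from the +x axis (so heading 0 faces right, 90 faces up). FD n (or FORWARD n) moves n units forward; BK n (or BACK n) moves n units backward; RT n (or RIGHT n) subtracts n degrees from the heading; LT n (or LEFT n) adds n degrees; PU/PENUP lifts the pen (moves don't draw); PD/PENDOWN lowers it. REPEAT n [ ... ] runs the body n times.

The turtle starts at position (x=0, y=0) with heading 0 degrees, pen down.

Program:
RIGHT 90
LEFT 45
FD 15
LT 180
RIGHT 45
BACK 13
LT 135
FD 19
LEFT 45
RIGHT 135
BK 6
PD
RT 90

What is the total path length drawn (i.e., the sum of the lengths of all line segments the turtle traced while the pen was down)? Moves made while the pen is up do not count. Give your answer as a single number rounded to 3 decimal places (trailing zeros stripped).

Answer: 53

Derivation:
Executing turtle program step by step:
Start: pos=(0,0), heading=0, pen down
RT 90: heading 0 -> 270
LT 45: heading 270 -> 315
FD 15: (0,0) -> (10.607,-10.607) [heading=315, draw]
LT 180: heading 315 -> 135
RT 45: heading 135 -> 90
BK 13: (10.607,-10.607) -> (10.607,-23.607) [heading=90, draw]
LT 135: heading 90 -> 225
FD 19: (10.607,-23.607) -> (-2.828,-37.042) [heading=225, draw]
LT 45: heading 225 -> 270
RT 135: heading 270 -> 135
BK 6: (-2.828,-37.042) -> (1.414,-41.284) [heading=135, draw]
PD: pen down
RT 90: heading 135 -> 45
Final: pos=(1.414,-41.284), heading=45, 4 segment(s) drawn

Segment lengths:
  seg 1: (0,0) -> (10.607,-10.607), length = 15
  seg 2: (10.607,-10.607) -> (10.607,-23.607), length = 13
  seg 3: (10.607,-23.607) -> (-2.828,-37.042), length = 19
  seg 4: (-2.828,-37.042) -> (1.414,-41.284), length = 6
Total = 53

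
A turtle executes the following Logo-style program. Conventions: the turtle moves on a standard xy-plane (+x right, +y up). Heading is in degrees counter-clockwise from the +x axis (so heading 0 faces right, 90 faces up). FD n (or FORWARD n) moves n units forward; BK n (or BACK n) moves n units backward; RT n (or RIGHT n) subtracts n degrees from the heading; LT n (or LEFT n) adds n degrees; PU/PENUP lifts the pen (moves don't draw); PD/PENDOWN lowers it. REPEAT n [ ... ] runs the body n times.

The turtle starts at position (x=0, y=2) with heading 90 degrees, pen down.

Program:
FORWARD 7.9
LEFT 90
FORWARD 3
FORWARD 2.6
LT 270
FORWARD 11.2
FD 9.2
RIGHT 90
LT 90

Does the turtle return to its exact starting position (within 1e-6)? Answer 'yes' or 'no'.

Executing turtle program step by step:
Start: pos=(0,2), heading=90, pen down
FD 7.9: (0,2) -> (0,9.9) [heading=90, draw]
LT 90: heading 90 -> 180
FD 3: (0,9.9) -> (-3,9.9) [heading=180, draw]
FD 2.6: (-3,9.9) -> (-5.6,9.9) [heading=180, draw]
LT 270: heading 180 -> 90
FD 11.2: (-5.6,9.9) -> (-5.6,21.1) [heading=90, draw]
FD 9.2: (-5.6,21.1) -> (-5.6,30.3) [heading=90, draw]
RT 90: heading 90 -> 0
LT 90: heading 0 -> 90
Final: pos=(-5.6,30.3), heading=90, 5 segment(s) drawn

Start position: (0, 2)
Final position: (-5.6, 30.3)
Distance = 28.849; >= 1e-6 -> NOT closed

Answer: no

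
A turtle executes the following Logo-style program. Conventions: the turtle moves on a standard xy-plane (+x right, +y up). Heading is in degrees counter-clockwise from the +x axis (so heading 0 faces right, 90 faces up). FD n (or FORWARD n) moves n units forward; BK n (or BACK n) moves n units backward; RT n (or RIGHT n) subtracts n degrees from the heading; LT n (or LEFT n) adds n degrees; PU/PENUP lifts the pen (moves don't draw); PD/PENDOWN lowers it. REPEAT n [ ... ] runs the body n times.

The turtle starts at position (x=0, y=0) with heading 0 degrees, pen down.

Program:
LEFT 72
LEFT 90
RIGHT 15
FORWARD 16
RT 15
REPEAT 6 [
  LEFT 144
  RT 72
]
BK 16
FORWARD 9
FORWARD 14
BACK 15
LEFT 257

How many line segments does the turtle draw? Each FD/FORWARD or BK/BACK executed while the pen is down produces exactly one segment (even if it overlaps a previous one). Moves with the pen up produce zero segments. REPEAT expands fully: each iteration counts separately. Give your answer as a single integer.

Executing turtle program step by step:
Start: pos=(0,0), heading=0, pen down
LT 72: heading 0 -> 72
LT 90: heading 72 -> 162
RT 15: heading 162 -> 147
FD 16: (0,0) -> (-13.419,8.714) [heading=147, draw]
RT 15: heading 147 -> 132
REPEAT 6 [
  -- iteration 1/6 --
  LT 144: heading 132 -> 276
  RT 72: heading 276 -> 204
  -- iteration 2/6 --
  LT 144: heading 204 -> 348
  RT 72: heading 348 -> 276
  -- iteration 3/6 --
  LT 144: heading 276 -> 60
  RT 72: heading 60 -> 348
  -- iteration 4/6 --
  LT 144: heading 348 -> 132
  RT 72: heading 132 -> 60
  -- iteration 5/6 --
  LT 144: heading 60 -> 204
  RT 72: heading 204 -> 132
  -- iteration 6/6 --
  LT 144: heading 132 -> 276
  RT 72: heading 276 -> 204
]
BK 16: (-13.419,8.714) -> (1.198,15.222) [heading=204, draw]
FD 9: (1.198,15.222) -> (-7.024,11.561) [heading=204, draw]
FD 14: (-7.024,11.561) -> (-19.814,5.867) [heading=204, draw]
BK 15: (-19.814,5.867) -> (-6.11,11.968) [heading=204, draw]
LT 257: heading 204 -> 101
Final: pos=(-6.11,11.968), heading=101, 5 segment(s) drawn
Segments drawn: 5

Answer: 5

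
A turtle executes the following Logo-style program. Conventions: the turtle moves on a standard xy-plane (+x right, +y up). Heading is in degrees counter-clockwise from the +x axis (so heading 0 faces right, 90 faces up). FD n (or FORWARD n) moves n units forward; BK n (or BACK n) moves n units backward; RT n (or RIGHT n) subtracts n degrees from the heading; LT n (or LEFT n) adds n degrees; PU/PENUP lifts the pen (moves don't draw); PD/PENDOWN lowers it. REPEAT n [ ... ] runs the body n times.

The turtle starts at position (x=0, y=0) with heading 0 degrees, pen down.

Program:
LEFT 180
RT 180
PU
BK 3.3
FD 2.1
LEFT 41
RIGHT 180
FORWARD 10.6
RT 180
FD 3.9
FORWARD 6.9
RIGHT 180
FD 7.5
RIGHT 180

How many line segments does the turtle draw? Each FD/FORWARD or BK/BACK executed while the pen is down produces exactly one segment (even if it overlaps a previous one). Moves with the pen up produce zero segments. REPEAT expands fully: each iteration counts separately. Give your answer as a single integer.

Answer: 0

Derivation:
Executing turtle program step by step:
Start: pos=(0,0), heading=0, pen down
LT 180: heading 0 -> 180
RT 180: heading 180 -> 0
PU: pen up
BK 3.3: (0,0) -> (-3.3,0) [heading=0, move]
FD 2.1: (-3.3,0) -> (-1.2,0) [heading=0, move]
LT 41: heading 0 -> 41
RT 180: heading 41 -> 221
FD 10.6: (-1.2,0) -> (-9.2,-6.954) [heading=221, move]
RT 180: heading 221 -> 41
FD 3.9: (-9.2,-6.954) -> (-6.257,-4.396) [heading=41, move]
FD 6.9: (-6.257,-4.396) -> (-1.049,0.131) [heading=41, move]
RT 180: heading 41 -> 221
FD 7.5: (-1.049,0.131) -> (-6.709,-4.789) [heading=221, move]
RT 180: heading 221 -> 41
Final: pos=(-6.709,-4.789), heading=41, 0 segment(s) drawn
Segments drawn: 0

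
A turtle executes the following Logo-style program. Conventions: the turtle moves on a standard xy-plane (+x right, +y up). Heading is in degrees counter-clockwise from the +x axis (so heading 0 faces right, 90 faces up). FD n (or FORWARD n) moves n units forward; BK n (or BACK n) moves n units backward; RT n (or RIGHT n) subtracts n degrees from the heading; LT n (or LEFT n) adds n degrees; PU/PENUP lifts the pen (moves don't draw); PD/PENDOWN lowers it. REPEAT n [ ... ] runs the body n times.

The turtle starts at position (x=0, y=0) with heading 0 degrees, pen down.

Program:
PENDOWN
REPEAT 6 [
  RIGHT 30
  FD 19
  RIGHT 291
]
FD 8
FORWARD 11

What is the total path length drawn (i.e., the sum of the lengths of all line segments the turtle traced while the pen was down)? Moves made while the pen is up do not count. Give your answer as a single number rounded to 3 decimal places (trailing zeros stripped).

Executing turtle program step by step:
Start: pos=(0,0), heading=0, pen down
PD: pen down
REPEAT 6 [
  -- iteration 1/6 --
  RT 30: heading 0 -> 330
  FD 19: (0,0) -> (16.454,-9.5) [heading=330, draw]
  RT 291: heading 330 -> 39
  -- iteration 2/6 --
  RT 30: heading 39 -> 9
  FD 19: (16.454,-9.5) -> (35.221,-6.528) [heading=9, draw]
  RT 291: heading 9 -> 78
  -- iteration 3/6 --
  RT 30: heading 78 -> 48
  FD 19: (35.221,-6.528) -> (47.934,7.592) [heading=48, draw]
  RT 291: heading 48 -> 117
  -- iteration 4/6 --
  RT 30: heading 117 -> 87
  FD 19: (47.934,7.592) -> (48.928,26.566) [heading=87, draw]
  RT 291: heading 87 -> 156
  -- iteration 5/6 --
  RT 30: heading 156 -> 126
  FD 19: (48.928,26.566) -> (37.761,41.937) [heading=126, draw]
  RT 291: heading 126 -> 195
  -- iteration 6/6 --
  RT 30: heading 195 -> 165
  FD 19: (37.761,41.937) -> (19.408,46.855) [heading=165, draw]
  RT 291: heading 165 -> 234
]
FD 8: (19.408,46.855) -> (14.706,40.383) [heading=234, draw]
FD 11: (14.706,40.383) -> (8.24,31.484) [heading=234, draw]
Final: pos=(8.24,31.484), heading=234, 8 segment(s) drawn

Segment lengths:
  seg 1: (0,0) -> (16.454,-9.5), length = 19
  seg 2: (16.454,-9.5) -> (35.221,-6.528), length = 19
  seg 3: (35.221,-6.528) -> (47.934,7.592), length = 19
  seg 4: (47.934,7.592) -> (48.928,26.566), length = 19
  seg 5: (48.928,26.566) -> (37.761,41.937), length = 19
  seg 6: (37.761,41.937) -> (19.408,46.855), length = 19
  seg 7: (19.408,46.855) -> (14.706,40.383), length = 8
  seg 8: (14.706,40.383) -> (8.24,31.484), length = 11
Total = 133

Answer: 133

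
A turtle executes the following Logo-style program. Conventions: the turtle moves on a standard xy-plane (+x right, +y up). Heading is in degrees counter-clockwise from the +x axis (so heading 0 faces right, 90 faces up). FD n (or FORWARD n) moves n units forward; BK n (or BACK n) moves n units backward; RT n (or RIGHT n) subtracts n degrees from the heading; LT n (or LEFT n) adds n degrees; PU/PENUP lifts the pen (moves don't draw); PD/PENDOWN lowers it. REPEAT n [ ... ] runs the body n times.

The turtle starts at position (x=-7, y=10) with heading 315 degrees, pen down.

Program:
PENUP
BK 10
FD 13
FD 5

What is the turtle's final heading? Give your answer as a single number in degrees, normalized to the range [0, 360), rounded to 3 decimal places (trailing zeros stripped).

Executing turtle program step by step:
Start: pos=(-7,10), heading=315, pen down
PU: pen up
BK 10: (-7,10) -> (-14.071,17.071) [heading=315, move]
FD 13: (-14.071,17.071) -> (-4.879,7.879) [heading=315, move]
FD 5: (-4.879,7.879) -> (-1.343,4.343) [heading=315, move]
Final: pos=(-1.343,4.343), heading=315, 0 segment(s) drawn

Answer: 315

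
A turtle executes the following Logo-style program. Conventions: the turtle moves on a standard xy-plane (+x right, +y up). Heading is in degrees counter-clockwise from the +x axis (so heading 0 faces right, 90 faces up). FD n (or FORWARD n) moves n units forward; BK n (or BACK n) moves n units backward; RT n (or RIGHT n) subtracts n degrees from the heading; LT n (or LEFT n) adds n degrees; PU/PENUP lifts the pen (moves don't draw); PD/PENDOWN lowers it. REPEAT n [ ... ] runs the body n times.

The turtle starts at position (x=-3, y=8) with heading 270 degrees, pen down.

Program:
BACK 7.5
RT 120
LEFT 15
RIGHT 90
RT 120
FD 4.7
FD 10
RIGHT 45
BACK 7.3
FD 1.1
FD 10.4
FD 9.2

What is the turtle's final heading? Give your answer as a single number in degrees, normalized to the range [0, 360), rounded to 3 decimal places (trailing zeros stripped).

Answer: 270

Derivation:
Executing turtle program step by step:
Start: pos=(-3,8), heading=270, pen down
BK 7.5: (-3,8) -> (-3,15.5) [heading=270, draw]
RT 120: heading 270 -> 150
LT 15: heading 150 -> 165
RT 90: heading 165 -> 75
RT 120: heading 75 -> 315
FD 4.7: (-3,15.5) -> (0.323,12.177) [heading=315, draw]
FD 10: (0.323,12.177) -> (7.394,5.106) [heading=315, draw]
RT 45: heading 315 -> 270
BK 7.3: (7.394,5.106) -> (7.394,12.406) [heading=270, draw]
FD 1.1: (7.394,12.406) -> (7.394,11.306) [heading=270, draw]
FD 10.4: (7.394,11.306) -> (7.394,0.906) [heading=270, draw]
FD 9.2: (7.394,0.906) -> (7.394,-8.294) [heading=270, draw]
Final: pos=(7.394,-8.294), heading=270, 7 segment(s) drawn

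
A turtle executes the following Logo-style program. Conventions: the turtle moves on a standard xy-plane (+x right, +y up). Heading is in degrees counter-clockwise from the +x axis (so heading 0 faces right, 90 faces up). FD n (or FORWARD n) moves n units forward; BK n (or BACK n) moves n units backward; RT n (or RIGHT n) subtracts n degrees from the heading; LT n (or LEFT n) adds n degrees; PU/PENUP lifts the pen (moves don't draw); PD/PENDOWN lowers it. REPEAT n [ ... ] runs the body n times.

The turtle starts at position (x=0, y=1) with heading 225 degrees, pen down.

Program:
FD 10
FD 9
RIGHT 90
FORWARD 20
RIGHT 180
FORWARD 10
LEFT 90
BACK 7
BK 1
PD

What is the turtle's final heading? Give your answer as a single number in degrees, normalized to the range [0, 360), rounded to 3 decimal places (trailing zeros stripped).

Executing turtle program step by step:
Start: pos=(0,1), heading=225, pen down
FD 10: (0,1) -> (-7.071,-6.071) [heading=225, draw]
FD 9: (-7.071,-6.071) -> (-13.435,-12.435) [heading=225, draw]
RT 90: heading 225 -> 135
FD 20: (-13.435,-12.435) -> (-27.577,1.707) [heading=135, draw]
RT 180: heading 135 -> 315
FD 10: (-27.577,1.707) -> (-20.506,-5.364) [heading=315, draw]
LT 90: heading 315 -> 45
BK 7: (-20.506,-5.364) -> (-25.456,-10.314) [heading=45, draw]
BK 1: (-25.456,-10.314) -> (-26.163,-11.021) [heading=45, draw]
PD: pen down
Final: pos=(-26.163,-11.021), heading=45, 6 segment(s) drawn

Answer: 45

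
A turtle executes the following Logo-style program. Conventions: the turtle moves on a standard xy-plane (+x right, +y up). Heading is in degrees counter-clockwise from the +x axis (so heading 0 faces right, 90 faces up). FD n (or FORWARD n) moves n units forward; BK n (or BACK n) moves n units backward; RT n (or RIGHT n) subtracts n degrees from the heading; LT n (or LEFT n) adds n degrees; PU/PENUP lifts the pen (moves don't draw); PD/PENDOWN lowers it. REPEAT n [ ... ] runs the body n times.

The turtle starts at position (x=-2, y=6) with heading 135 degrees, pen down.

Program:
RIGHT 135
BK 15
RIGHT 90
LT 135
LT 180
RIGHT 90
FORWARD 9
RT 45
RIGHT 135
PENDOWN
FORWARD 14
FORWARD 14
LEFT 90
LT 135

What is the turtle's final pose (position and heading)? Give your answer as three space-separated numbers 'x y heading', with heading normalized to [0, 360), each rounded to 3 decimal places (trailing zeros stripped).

Answer: -3.565 -7.435 180

Derivation:
Executing turtle program step by step:
Start: pos=(-2,6), heading=135, pen down
RT 135: heading 135 -> 0
BK 15: (-2,6) -> (-17,6) [heading=0, draw]
RT 90: heading 0 -> 270
LT 135: heading 270 -> 45
LT 180: heading 45 -> 225
RT 90: heading 225 -> 135
FD 9: (-17,6) -> (-23.364,12.364) [heading=135, draw]
RT 45: heading 135 -> 90
RT 135: heading 90 -> 315
PD: pen down
FD 14: (-23.364,12.364) -> (-13.464,2.464) [heading=315, draw]
FD 14: (-13.464,2.464) -> (-3.565,-7.435) [heading=315, draw]
LT 90: heading 315 -> 45
LT 135: heading 45 -> 180
Final: pos=(-3.565,-7.435), heading=180, 4 segment(s) drawn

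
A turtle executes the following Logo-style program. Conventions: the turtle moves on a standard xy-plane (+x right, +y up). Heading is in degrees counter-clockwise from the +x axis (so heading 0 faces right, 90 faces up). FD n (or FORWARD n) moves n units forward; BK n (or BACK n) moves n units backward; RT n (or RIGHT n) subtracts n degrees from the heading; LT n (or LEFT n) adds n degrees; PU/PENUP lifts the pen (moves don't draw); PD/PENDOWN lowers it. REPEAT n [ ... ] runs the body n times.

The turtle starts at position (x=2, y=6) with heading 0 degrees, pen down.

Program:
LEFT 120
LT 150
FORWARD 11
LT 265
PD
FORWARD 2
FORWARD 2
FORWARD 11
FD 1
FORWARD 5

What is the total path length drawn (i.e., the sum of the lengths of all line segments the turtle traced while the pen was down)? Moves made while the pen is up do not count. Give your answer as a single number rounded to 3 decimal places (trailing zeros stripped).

Executing turtle program step by step:
Start: pos=(2,6), heading=0, pen down
LT 120: heading 0 -> 120
LT 150: heading 120 -> 270
FD 11: (2,6) -> (2,-5) [heading=270, draw]
LT 265: heading 270 -> 175
PD: pen down
FD 2: (2,-5) -> (0.008,-4.826) [heading=175, draw]
FD 2: (0.008,-4.826) -> (-1.985,-4.651) [heading=175, draw]
FD 11: (-1.985,-4.651) -> (-12.943,-3.693) [heading=175, draw]
FD 1: (-12.943,-3.693) -> (-13.939,-3.606) [heading=175, draw]
FD 5: (-13.939,-3.606) -> (-18.92,-3.17) [heading=175, draw]
Final: pos=(-18.92,-3.17), heading=175, 6 segment(s) drawn

Segment lengths:
  seg 1: (2,6) -> (2,-5), length = 11
  seg 2: (2,-5) -> (0.008,-4.826), length = 2
  seg 3: (0.008,-4.826) -> (-1.985,-4.651), length = 2
  seg 4: (-1.985,-4.651) -> (-12.943,-3.693), length = 11
  seg 5: (-12.943,-3.693) -> (-13.939,-3.606), length = 1
  seg 6: (-13.939,-3.606) -> (-18.92,-3.17), length = 5
Total = 32

Answer: 32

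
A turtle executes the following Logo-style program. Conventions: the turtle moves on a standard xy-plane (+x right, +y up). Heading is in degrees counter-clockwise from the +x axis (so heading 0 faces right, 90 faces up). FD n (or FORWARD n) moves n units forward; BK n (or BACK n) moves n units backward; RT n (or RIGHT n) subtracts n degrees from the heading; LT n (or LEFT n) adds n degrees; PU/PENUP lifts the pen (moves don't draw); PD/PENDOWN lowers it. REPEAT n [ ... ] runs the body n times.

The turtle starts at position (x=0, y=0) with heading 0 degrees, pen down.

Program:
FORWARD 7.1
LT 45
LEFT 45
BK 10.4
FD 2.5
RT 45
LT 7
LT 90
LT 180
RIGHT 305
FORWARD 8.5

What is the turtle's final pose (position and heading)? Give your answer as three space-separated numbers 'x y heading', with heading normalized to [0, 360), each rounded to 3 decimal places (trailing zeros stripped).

Answer: 15.229 -5.415 17

Derivation:
Executing turtle program step by step:
Start: pos=(0,0), heading=0, pen down
FD 7.1: (0,0) -> (7.1,0) [heading=0, draw]
LT 45: heading 0 -> 45
LT 45: heading 45 -> 90
BK 10.4: (7.1,0) -> (7.1,-10.4) [heading=90, draw]
FD 2.5: (7.1,-10.4) -> (7.1,-7.9) [heading=90, draw]
RT 45: heading 90 -> 45
LT 7: heading 45 -> 52
LT 90: heading 52 -> 142
LT 180: heading 142 -> 322
RT 305: heading 322 -> 17
FD 8.5: (7.1,-7.9) -> (15.229,-5.415) [heading=17, draw]
Final: pos=(15.229,-5.415), heading=17, 4 segment(s) drawn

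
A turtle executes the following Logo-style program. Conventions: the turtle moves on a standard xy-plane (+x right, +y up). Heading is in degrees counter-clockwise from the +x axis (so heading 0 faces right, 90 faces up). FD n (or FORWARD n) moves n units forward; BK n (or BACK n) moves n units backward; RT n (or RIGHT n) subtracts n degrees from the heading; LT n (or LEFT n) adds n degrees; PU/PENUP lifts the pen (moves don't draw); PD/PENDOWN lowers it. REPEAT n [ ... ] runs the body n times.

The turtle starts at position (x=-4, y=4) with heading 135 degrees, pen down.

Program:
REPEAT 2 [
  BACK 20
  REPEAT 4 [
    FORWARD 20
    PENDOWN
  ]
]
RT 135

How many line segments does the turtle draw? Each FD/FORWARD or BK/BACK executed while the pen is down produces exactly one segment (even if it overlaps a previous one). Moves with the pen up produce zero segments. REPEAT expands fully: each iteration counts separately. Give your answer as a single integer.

Answer: 10

Derivation:
Executing turtle program step by step:
Start: pos=(-4,4), heading=135, pen down
REPEAT 2 [
  -- iteration 1/2 --
  BK 20: (-4,4) -> (10.142,-10.142) [heading=135, draw]
  REPEAT 4 [
    -- iteration 1/4 --
    FD 20: (10.142,-10.142) -> (-4,4) [heading=135, draw]
    PD: pen down
    -- iteration 2/4 --
    FD 20: (-4,4) -> (-18.142,18.142) [heading=135, draw]
    PD: pen down
    -- iteration 3/4 --
    FD 20: (-18.142,18.142) -> (-32.284,32.284) [heading=135, draw]
    PD: pen down
    -- iteration 4/4 --
    FD 20: (-32.284,32.284) -> (-46.426,46.426) [heading=135, draw]
    PD: pen down
  ]
  -- iteration 2/2 --
  BK 20: (-46.426,46.426) -> (-32.284,32.284) [heading=135, draw]
  REPEAT 4 [
    -- iteration 1/4 --
    FD 20: (-32.284,32.284) -> (-46.426,46.426) [heading=135, draw]
    PD: pen down
    -- iteration 2/4 --
    FD 20: (-46.426,46.426) -> (-60.569,60.569) [heading=135, draw]
    PD: pen down
    -- iteration 3/4 --
    FD 20: (-60.569,60.569) -> (-74.711,74.711) [heading=135, draw]
    PD: pen down
    -- iteration 4/4 --
    FD 20: (-74.711,74.711) -> (-88.853,88.853) [heading=135, draw]
    PD: pen down
  ]
]
RT 135: heading 135 -> 0
Final: pos=(-88.853,88.853), heading=0, 10 segment(s) drawn
Segments drawn: 10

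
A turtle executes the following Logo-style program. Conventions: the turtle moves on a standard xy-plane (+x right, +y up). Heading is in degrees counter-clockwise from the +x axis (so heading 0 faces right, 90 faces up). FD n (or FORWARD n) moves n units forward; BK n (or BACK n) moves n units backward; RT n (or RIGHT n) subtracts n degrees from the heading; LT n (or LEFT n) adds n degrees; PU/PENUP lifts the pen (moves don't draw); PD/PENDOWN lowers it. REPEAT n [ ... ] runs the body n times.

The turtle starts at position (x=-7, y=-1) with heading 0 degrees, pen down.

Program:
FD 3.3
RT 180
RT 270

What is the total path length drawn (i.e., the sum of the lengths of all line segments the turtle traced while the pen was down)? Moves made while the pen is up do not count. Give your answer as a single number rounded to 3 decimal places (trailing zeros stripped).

Answer: 3.3

Derivation:
Executing turtle program step by step:
Start: pos=(-7,-1), heading=0, pen down
FD 3.3: (-7,-1) -> (-3.7,-1) [heading=0, draw]
RT 180: heading 0 -> 180
RT 270: heading 180 -> 270
Final: pos=(-3.7,-1), heading=270, 1 segment(s) drawn

Segment lengths:
  seg 1: (-7,-1) -> (-3.7,-1), length = 3.3
Total = 3.3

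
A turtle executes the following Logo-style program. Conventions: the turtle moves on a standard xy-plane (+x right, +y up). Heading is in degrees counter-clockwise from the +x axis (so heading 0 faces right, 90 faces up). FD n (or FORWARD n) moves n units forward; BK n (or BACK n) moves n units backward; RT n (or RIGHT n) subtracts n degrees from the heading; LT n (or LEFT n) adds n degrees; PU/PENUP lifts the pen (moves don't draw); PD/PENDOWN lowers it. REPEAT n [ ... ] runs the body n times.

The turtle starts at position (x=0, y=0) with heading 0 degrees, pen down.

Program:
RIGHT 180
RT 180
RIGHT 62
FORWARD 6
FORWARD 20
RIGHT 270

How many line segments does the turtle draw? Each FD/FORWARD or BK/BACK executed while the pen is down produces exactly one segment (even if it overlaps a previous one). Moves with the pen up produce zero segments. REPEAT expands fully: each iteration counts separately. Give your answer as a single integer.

Answer: 2

Derivation:
Executing turtle program step by step:
Start: pos=(0,0), heading=0, pen down
RT 180: heading 0 -> 180
RT 180: heading 180 -> 0
RT 62: heading 0 -> 298
FD 6: (0,0) -> (2.817,-5.298) [heading=298, draw]
FD 20: (2.817,-5.298) -> (12.206,-22.957) [heading=298, draw]
RT 270: heading 298 -> 28
Final: pos=(12.206,-22.957), heading=28, 2 segment(s) drawn
Segments drawn: 2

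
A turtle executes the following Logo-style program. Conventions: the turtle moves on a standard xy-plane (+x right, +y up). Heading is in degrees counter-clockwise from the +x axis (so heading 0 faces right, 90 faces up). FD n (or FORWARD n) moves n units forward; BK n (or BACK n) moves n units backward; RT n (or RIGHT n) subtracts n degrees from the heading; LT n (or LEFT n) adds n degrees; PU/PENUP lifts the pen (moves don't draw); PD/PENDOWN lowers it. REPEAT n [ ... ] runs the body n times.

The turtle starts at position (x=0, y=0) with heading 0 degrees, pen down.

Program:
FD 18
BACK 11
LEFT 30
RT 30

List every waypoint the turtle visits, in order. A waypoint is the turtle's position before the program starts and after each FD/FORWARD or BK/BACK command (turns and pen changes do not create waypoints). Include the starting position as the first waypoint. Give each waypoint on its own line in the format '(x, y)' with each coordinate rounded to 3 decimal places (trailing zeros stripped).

Answer: (0, 0)
(18, 0)
(7, 0)

Derivation:
Executing turtle program step by step:
Start: pos=(0,0), heading=0, pen down
FD 18: (0,0) -> (18,0) [heading=0, draw]
BK 11: (18,0) -> (7,0) [heading=0, draw]
LT 30: heading 0 -> 30
RT 30: heading 30 -> 0
Final: pos=(7,0), heading=0, 2 segment(s) drawn
Waypoints (3 total):
(0, 0)
(18, 0)
(7, 0)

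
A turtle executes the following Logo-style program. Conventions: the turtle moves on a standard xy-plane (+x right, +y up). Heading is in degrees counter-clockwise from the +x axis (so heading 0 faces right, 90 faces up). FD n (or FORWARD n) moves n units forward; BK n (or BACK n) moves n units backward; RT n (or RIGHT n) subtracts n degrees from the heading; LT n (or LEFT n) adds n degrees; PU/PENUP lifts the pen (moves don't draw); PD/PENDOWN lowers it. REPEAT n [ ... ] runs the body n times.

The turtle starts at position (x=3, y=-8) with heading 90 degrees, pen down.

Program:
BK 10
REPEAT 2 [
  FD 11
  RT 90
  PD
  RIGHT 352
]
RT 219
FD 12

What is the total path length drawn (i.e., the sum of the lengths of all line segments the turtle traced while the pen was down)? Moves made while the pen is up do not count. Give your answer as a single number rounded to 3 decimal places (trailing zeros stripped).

Answer: 44

Derivation:
Executing turtle program step by step:
Start: pos=(3,-8), heading=90, pen down
BK 10: (3,-8) -> (3,-18) [heading=90, draw]
REPEAT 2 [
  -- iteration 1/2 --
  FD 11: (3,-18) -> (3,-7) [heading=90, draw]
  RT 90: heading 90 -> 0
  PD: pen down
  RT 352: heading 0 -> 8
  -- iteration 2/2 --
  FD 11: (3,-7) -> (13.893,-5.469) [heading=8, draw]
  RT 90: heading 8 -> 278
  PD: pen down
  RT 352: heading 278 -> 286
]
RT 219: heading 286 -> 67
FD 12: (13.893,-5.469) -> (18.582,5.577) [heading=67, draw]
Final: pos=(18.582,5.577), heading=67, 4 segment(s) drawn

Segment lengths:
  seg 1: (3,-8) -> (3,-18), length = 10
  seg 2: (3,-18) -> (3,-7), length = 11
  seg 3: (3,-7) -> (13.893,-5.469), length = 11
  seg 4: (13.893,-5.469) -> (18.582,5.577), length = 12
Total = 44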